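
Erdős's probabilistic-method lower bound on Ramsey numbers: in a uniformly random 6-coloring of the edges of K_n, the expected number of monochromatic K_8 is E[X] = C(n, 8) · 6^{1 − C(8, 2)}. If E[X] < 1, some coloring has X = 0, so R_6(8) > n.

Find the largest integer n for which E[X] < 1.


We need C(n, 8) · 6^{1 − 28} < 1, i.e. C(n, 8) < 6^{28 − 1} = 1023490369077469249536.
Check values of n near the boundary:
  n = 1589: C(1589, 8) = 990389025825605844438; 990389025825605844438 < 1023490369077469249536? YES
  n = 1590: C(1590, 8) = 995397314198933813310; 995397314198933813310 < 1023490369077469249536? YES
  n = 1591: C(1591, 8) = 1000427749141189953870; 1000427749141189953870 < 1023490369077469249536? YES
  n = 1592: C(1592, 8) = 1005480414540892933435; 1005480414540892933435 < 1023490369077469249536? YES
  n = 1593: C(1593, 8) = 1010555394551193970323; 1010555394551193970323 < 1023490369077469249536? YES
  n = 1594: C(1594, 8) = 1015652773590544255167; 1015652773590544255167 < 1023490369077469249536? YES
  n = 1595: C(1595, 8) = 1020772636343363633895; 1020772636343363633895 < 1023490369077469249536? YES
  n = 1596: C(1596, 8) = 1025915067760710553965; 1025915067760710553965 < 1023490369077469249536? NO
  n = 1597: C(1597, 8) = 1031080153060953275445; 1031080153060953275445 < 1023490369077469249536? NO
  n = 1598: C(1598, 8) = 1036267977730442348529; 1036267977730442348529 < 1023490369077469249536? NO
The largest n with C(n, 8) < 1023490369077469249536 is n = 1595 (where E[X] = 113419181815929292655/113721152119718805504 ≈ 0.99734). Hence R_6(8) > 1595, i.e. R_6(8) ≥ 1596.

Largest n = 1595; hence R_6(8) > 1595.


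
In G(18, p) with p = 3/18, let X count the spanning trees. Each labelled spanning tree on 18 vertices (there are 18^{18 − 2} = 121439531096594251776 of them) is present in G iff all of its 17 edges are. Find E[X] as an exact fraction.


K_18 has 18^{18 − 2} = 121439531096594251776 labelled spanning trees.
For each such spanning tree H, let X_H = 1 if all 17 edges of H are present in G. Then P[X_H = 1] = p^{17} = (1/6)^{17} = 1/16926659444736.
By linearity of expectation: E[X] = Σ_H E[X_H] = 121439531096594251776 · p^{17} = 121439531096594251776 · 1/16926659444736 = 14348907/2.
Numerically: E[X] ≈ 7.174e+06.

E[X] = 121439531096594251776 · (1/6)^{17} = 14348907/2 ≈ 7.174e+06.


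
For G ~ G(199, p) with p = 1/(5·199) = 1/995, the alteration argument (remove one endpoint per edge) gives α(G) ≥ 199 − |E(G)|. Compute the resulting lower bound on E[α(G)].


E[|E(G)|] = C(199, 2)·p = 19701 · (1/995) = 99/5.
E[α(G)] ≥ n − E[|E(G)|] = 199 − 99/5 = 896/5.
Numerically: ≈ 179.2000.
(This is only a lower bound; the true E[α(G)] may be larger.)

E[α(G)] ≥ 896/5 ≈ 179.2000.


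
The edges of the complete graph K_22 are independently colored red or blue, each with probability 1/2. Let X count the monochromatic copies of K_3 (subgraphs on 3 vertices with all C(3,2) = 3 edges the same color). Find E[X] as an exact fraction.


Let X = Σ_S X_S over the C(22, 3) = 1540 subsets S of size 3, where X_S = 1 if the K_3 on S is monochromatic.
For a fixed S, the K_3 on S has C(3, 2) = 3 edges. P[all 3 edges red] = (1/2)^3, and likewise for blue, so P[monochromatic] = 2·(1/2)^3 = 2^{1 − 3} = 1/4.
By linearity: E[X] = C(22, 3) · 2^{1 − 3} = 1540 · 1/4 = 385.
Numerically: E[X] ≈ 385.000.

E[X] = C(22,3)·2^(1−C(3,2)) = 385 ≈ 385.000.


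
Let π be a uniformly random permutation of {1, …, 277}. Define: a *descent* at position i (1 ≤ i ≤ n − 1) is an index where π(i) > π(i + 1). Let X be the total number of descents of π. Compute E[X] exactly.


Write X = Σ X_I over i = 1, …, 276, with X_I the indicator of one descent.
There are 276 indicators.
For each fixed i, the pair (π(i), π(i+1)) is a uniformly random ordered pair of distinct values from {1, …, 277}; by symmetry P[π(i) > π(i+1)] = 1/2.
By linearity: E[X] = 276 · (1/2) = (277 − 1) · (1/2) = 138 ≈ 138.000.

E[X] = 138 = 138.000.


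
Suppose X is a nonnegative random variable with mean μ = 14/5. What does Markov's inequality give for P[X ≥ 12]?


μ = E[X] = 14/5, a = 12.
Markov: P[X ≥ 12] ≤ μ/a = (14/5)/12 = 7/30.
Numerically: ≈ 0.233333.
(Since a = 12 > μ = 2.800000, the bound 7/30 is < 1 and informative.)

P[X ≥ 12] ≤ 7/30 ≈ 0.233333.


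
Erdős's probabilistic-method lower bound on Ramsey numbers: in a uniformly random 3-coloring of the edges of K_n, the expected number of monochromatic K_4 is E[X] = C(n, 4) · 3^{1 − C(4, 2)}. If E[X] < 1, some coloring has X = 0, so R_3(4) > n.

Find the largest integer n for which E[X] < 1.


We need C(n, 4) · 3^{1 − 6} < 1, i.e. C(n, 4) < 3^{6 − 1} = 243.
Check values of n near the boundary:
  n = 8: C(8, 4) = 70; 70 < 243? YES
  n = 9: C(9, 4) = 126; 126 < 243? YES
  n = 10: C(10, 4) = 210; 210 < 243? YES
  n = 11: C(11, 4) = 330; 330 < 243? NO
  n = 12: C(12, 4) = 495; 495 < 243? NO
The largest n with C(n, 4) < 243 is n = 10 (where E[X] = 70/81 ≈ 0.8642). Hence R_3(4) > 10, i.e. R_3(4) ≥ 11.

Largest n = 10; hence R_3(4) > 10.


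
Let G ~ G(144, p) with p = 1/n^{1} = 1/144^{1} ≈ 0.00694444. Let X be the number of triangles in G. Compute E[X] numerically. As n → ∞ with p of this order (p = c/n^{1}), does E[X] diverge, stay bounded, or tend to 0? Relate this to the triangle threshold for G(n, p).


Number of potential triangles: C(144, 3) = 487344.
Each occurs with probability p³ ≈ (0.00694444)³ ≈ 3.34897977e-07.
By linearity: E[X] = C(144, 3)·p³ ≈ 487344 · 3.34897977e-07 ≈ 0.163211.
Here α = 1, so p = 1/n is exactly at the triangle threshold p ~ 1/n. Asymptotically E[X] → c³/6 = 1³/6 = 1/6 ≈ 0.166667, a bounded constant. In this regime the triangle count is asymptotically Poisson(c³/6).

E[X] ≈ 0.163211; in regime p = Θ(1/n^{1}) E[X] stays bounded (at the triangle threshold p ~ 1/n).


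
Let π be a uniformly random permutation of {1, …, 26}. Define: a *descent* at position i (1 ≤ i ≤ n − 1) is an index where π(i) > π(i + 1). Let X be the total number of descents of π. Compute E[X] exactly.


Write X = Σ X_I over i = 1, …, 25, with X_I the indicator of one descent.
There are 25 indicators.
For each fixed i, the pair (π(i), π(i+1)) is a uniformly random ordered pair of distinct values from {1, …, 26}; by symmetry P[π(i) > π(i+1)] = 1/2.
By linearity: E[X] = 25 · (1/2) = (26 − 1) · (1/2) = 25/2 ≈ 12.500000.

E[X] = 25/2 = 12.500000.


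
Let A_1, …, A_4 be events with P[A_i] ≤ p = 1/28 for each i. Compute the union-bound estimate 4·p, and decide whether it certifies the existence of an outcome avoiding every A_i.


Union bound: P[∪_{i=1}^{4} A_i] ≤ Σ_i P[A_i] ≤ 4·p = 4·(1/28) = 1/7.
Numerically: 1/7 ≈ 0.1429.
Is 1/7 < 1? YES.
Since P[∪ A_i] ≤ 1/7 < 1, the complement has P[∩ A_i^c] ≥ 1 − 1/7 = 6/7 > 0, so some outcome avoids every A_i.

4·p = 1/7 ≈ 0.1429; existence CERTIFIED by the union bound.


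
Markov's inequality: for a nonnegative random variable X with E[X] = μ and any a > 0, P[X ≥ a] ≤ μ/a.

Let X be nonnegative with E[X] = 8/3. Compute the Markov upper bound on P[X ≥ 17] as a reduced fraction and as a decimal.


μ = E[X] = 8/3, a = 17.
Markov: P[X ≥ 17] ≤ μ/a = (8/3)/17 = 8/51.
Numerically: ≈ 0.156863.
(Since a = 17 > μ = 2.666667, the bound 8/51 is < 1 and informative.)

P[X ≥ 17] ≤ 8/51 ≈ 0.156863.


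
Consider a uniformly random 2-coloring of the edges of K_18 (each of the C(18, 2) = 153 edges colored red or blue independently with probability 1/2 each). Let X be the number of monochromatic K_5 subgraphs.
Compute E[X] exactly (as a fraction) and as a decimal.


Let X = Σ_S X_S over the C(18, 5) = 8568 subsets S of size 5, where X_S = 1 if the K_5 on S is monochromatic.
For a fixed S, the K_5 on S has C(5, 2) = 10 edges. P[all 10 edges red] = (1/2)^10, and likewise for blue, so P[monochromatic] = 2·(1/2)^10 = 2^{1 − 10} = 1/512.
By linearity of expectation: E[X] = C(18, 5) · 2^{1 − 10} = 8568 · 1/512 = 1071/64.
Numerically: E[X] ≈ 16.734375.

E[X] = C(18,5)·2^(1−C(5,2)) = 1071/64 ≈ 16.734375.


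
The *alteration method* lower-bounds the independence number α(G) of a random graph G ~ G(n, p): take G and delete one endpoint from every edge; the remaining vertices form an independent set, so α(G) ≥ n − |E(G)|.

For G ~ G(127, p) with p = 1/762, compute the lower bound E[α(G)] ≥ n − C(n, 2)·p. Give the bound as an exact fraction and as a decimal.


E[|E(G)|] = C(127, 2)·p = 8001 · (1/762) = 21/2.
E[α(G)] ≥ n − E[|E(G)|] = 127 − 21/2 = 233/2.
Numerically: ≈ 116.500.
(This is only a lower bound; the true E[α(G)] may be larger.)

E[α(G)] ≥ 233/2 ≈ 116.500.


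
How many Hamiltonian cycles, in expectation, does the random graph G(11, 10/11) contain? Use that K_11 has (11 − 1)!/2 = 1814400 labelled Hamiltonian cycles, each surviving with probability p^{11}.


K_11 has (11 − 1)!/2 = 1814400 labelled Hamiltonian cycles.
For each such Hamiltonian cycle H, let X_H = 1 if all 11 edges of H are present in G. Then P[X_H = 1] = p^{11} = (10/11)^{11} = 100000000000/285311670611.
Summing the indicators: E[X] = Σ_H E[X_H] = 1814400 · p^{11} = 1814400 · 100000000000/285311670611 = 181440000000000000/285311670611.
Numerically: E[X] ≈ 6.36e+05.

E[X] = 1814400 · (10/11)^{11} = 181440000000000000/285311670611 ≈ 6.36e+05.


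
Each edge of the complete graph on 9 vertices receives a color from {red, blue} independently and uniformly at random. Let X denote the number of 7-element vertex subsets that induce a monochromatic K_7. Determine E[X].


Let X = Σ_S X_S over the C(9, 7) = 36 subsets S of size 7, where X_S = 1 if the K_7 on S is monochromatic.
For a fixed S, the K_7 on S has C(7, 2) = 21 edges. P[all 21 edges red] = (1/2)^21, and likewise for blue, so P[monochromatic] = 2·(1/2)^21 = 2^{1 − 21} = 1/1048576.
By linearity: E[X] = C(9, 7) · 2^{1 − 21} = 36 · 1/1048576 = 9/262144.
Numerically: E[X] ≈ 0.000034.

E[X] = C(9,7)·2^(1−C(7,2)) = 9/262144 ≈ 0.000034.


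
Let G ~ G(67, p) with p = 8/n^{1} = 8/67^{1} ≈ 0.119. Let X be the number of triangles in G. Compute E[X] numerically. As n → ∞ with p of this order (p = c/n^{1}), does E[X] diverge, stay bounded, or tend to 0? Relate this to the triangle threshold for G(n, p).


Number of potential triangles: C(67, 3) = 47905.
Each occurs with probability p³ ≈ (0.119)³ ≈ 1.70234e-03.
By linearity: E[X] = C(67, 3)·p³ ≈ 47905 · 1.70234e-03 ≈ 81.550.
Here α = 1, so p = 8/n is exactly at the triangle threshold p ~ 1/n. Asymptotically E[X] → c³/6 = 8³/6 = 256/3 ≈ 85.333, a bounded constant. In this regime the triangle count is asymptotically Poisson(c³/6).

E[X] ≈ 81.550; in regime p = Θ(1/n^{1}) E[X] stays bounded (at the triangle threshold p ~ 1/n).


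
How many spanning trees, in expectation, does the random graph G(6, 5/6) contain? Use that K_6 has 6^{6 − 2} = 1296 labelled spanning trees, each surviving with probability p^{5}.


K_6 has 6^{6 − 2} = 1296 labelled spanning trees.
For each such spanning tree H, let X_H = 1 if all 5 edges of H are present in G. Then P[X_H = 1] = p^{5} = (5/6)^{5} = 3125/7776.
By linearity of expectation: E[X] = Σ_H E[X_H] = 1296 · p^{5} = 1296 · 3125/7776 = 3125/6.
Numerically: E[X] ≈ 520.83.

E[X] = 1296 · (5/6)^{5} = 3125/6 ≈ 520.83.


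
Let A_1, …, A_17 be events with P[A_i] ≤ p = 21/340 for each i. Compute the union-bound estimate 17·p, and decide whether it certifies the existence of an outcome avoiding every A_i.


Union bound: P[∪_{i=1}^{17} A_i] ≤ Σ_i P[A_i] ≤ 17·p = 17·(21/340) = 21/20.
Numerically: 21/20 ≈ 1.0500000.
Is 21/20 < 1? NO.
Since the bound 21/20 is ≥ 1, the union bound is uninformative here; it does NOT by itself certify existence.

17·p = 21/20 ≈ 1.0500000; existence NOT certified by the union bound.


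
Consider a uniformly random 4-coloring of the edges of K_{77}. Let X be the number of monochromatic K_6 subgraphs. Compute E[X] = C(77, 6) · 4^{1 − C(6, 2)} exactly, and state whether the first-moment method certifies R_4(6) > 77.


E[X] = C(77, 6) · 4^{1 − 15} = 237093780 · 4^{−14} = 237093780/268435456.
As a reduced fraction: E[X] = 59273445/67108864 ≈ 0.8832432.
Is E[X] < 1? YES.
Since E[X] < 1, there exists a 4-coloring of K_{77} with no monochromatic K_6; hence R_4(6) > 77.

E[X] = 59273445/67108864 ≈ 0.8832432; E[X] < 1, so R_4(6) > 77.


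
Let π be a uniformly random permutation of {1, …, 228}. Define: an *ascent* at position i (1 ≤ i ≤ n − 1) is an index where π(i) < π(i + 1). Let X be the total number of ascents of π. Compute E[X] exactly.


Write X = Σ X_I over i = 1, …, 227, with X_I the indicator of one ascent.
There are 227 indicators.
For each fixed i, the pair (π(i), π(i+1)) is a uniformly random ordered pair of distinct values from {1, …, 228}; by symmetry P[π(i) < π(i+1)] = 1/2.
By linearity: E[X] = 227 · (1/2) = (228 − 1) · (1/2) = 227/2 ≈ 113.500.

E[X] = 227/2 = 113.500.


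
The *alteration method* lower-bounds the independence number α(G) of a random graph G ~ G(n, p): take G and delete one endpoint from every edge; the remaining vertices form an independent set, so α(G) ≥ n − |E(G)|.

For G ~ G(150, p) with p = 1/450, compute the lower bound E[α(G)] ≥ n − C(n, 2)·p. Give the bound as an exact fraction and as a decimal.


E[|E(G)|] = C(150, 2)·p = 11175 · (1/450) = 149/6.
E[α(G)] ≥ n − E[|E(G)|] = 150 − 149/6 = 751/6.
Numerically: ≈ 125.16667.
(This is only a lower bound; the true E[α(G)] may be larger.)

E[α(G)] ≥ 751/6 ≈ 125.16667.


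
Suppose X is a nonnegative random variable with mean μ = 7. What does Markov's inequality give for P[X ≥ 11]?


μ = E[X] = 7, a = 11.
Markov: P[X ≥ 11] ≤ μ/a = (7)/11 = 7/11.
Numerically: ≈ 0.63636.
(Since a = 11 > μ = 7.00000, the bound 7/11 is < 1 and informative.)

P[X ≥ 11] ≤ 7/11 ≈ 0.63636.


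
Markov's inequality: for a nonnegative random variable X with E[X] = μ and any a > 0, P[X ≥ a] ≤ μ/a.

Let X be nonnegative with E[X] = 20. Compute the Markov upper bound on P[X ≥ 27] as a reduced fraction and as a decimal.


μ = E[X] = 20, a = 27.
Markov: P[X ≥ 27] ≤ μ/a = (20)/27 = 20/27.
Numerically: ≈ 0.7407.
(Since a = 27 > μ = 20.0000, the bound 20/27 is < 1 and informative.)

P[X ≥ 27] ≤ 20/27 ≈ 0.7407.


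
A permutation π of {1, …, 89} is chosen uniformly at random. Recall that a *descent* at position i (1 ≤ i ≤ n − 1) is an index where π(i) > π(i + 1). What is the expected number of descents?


Write X = Σ X_I over i = 1, …, 88, with X_I the indicator of one descent.
There are 88 indicators.
For each fixed i, the pair (π(i), π(i+1)) is a uniformly random ordered pair of distinct values from {1, …, 89}; by symmetry P[π(i) > π(i+1)] = 1/2.
By linearity: E[X] = 88 · (1/2) = (89 − 1) · (1/2) = 44 ≈ 44.00000.

E[X] = 44 = 44.00000.


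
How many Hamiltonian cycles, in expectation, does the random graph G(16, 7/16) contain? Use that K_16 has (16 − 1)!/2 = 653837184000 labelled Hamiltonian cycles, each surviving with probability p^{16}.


K_16 has (16 − 1)!/2 = 653837184000 labelled Hamiltonian cycles.
For each such Hamiltonian cycle H, let X_H = 1 if all 16 edges of H are present in G. Then P[X_H = 1] = p^{16} = (7/16)^{16} = 33232930569601/18446744073709551616.
By linearity: E[X] = Σ_H E[X_H] = 653837184000 · p^{16} = 653837184000 · 33232930569601/18446744073709551616 = 21219654042671322112875/18014398509481984.
Numerically: E[X] ≈ 1.178e+06.

E[X] = 653837184000 · (7/16)^{16} = 21219654042671322112875/18014398509481984 ≈ 1.178e+06.


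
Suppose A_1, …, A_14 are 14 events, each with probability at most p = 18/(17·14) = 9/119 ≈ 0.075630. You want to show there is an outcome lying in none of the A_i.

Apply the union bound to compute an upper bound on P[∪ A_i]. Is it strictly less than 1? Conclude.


Union bound: P[∪_{i=1}^{14} A_i] ≤ Σ_i P[A_i] ≤ 14·p = 14·(9/119) = 18/17.
Numerically: 18/17 ≈ 1.058824.
Is 18/17 < 1? NO.
Since the bound 18/17 is ≥ 1, the union bound is uninformative here; it does NOT by itself certify existence.

14·p = 18/17 ≈ 1.058824; existence NOT certified by the union bound.


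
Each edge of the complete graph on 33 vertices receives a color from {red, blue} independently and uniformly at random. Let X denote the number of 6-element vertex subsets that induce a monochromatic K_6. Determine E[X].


Let X = Σ_S X_S over the C(33, 6) = 1107568 subsets S of size 6, where X_S = 1 if the K_6 on S is monochromatic.
For a fixed S, the K_6 on S has C(6, 2) = 15 edges. P[all 15 edges red] = (1/2)^15, and likewise for blue, so P[monochromatic] = 2·(1/2)^15 = 2^{1 − 15} = 1/16384.
Summing: E[X] = C(33, 6) · 2^{1 − 15} = 1107568 · 1/16384 = 69223/1024.
Numerically: E[X] ≈ 67.601.

E[X] = C(33,6)·2^(1−C(6,2)) = 69223/1024 ≈ 67.601.


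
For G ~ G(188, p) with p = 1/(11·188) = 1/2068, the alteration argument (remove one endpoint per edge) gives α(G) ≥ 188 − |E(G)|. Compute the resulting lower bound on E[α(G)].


E[|E(G)|] = C(188, 2)·p = 17578 · (1/2068) = 17/2.
E[α(G)] ≥ n − E[|E(G)|] = 188 − 17/2 = 359/2.
Numerically: ≈ 179.500.
(This is only a lower bound; the true E[α(G)] may be larger.)

E[α(G)] ≥ 359/2 ≈ 179.500.


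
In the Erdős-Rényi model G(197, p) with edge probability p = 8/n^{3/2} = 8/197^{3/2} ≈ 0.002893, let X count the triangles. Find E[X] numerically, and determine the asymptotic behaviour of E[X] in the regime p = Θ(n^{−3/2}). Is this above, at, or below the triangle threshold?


Number of potential triangles: C(197, 3) = 1254890.
Each occurs with probability p³ ≈ (0.002893)³ ≈ 2.421988e-08.
By linearity: E[X] = C(197, 3)·p³ ≈ 1254890 · 2.421988e-08 ≈ 0.0304.
Since α = 3/2 > 1, p = c/n^{3/2} = o(1/n) is below the triangle threshold p ~ 1/n. Asymptotically E[X] ~ (c³/6)·n^{3(1−α)} = (8³/6)·n^{-1.5} → 0, so by Markov's inequality G has no triangles w.h.p.

E[X] ≈ 0.0304; in regime p = Θ(1/n^{3/2}) E[X] tends to 0 (below the triangle threshold p ~ 1/n).


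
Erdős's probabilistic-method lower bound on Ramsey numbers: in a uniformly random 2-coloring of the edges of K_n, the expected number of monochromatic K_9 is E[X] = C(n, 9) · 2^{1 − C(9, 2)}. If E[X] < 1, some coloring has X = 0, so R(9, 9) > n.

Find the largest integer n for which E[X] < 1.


We need C(n, 9) · 2^{1 − 36} < 1, i.e. C(n, 9) < 2^{36 − 1} = 34359738368.
Check values of n near the boundary:
  n = 62: C(62, 9) = 20286591270; 20286591270 < 34359738368? YES
  n = 63: C(63, 9) = 23667689815; 23667689815 < 34359738368? YES
  n = 64: C(64, 9) = 27540584512; 27540584512 < 34359738368? YES
  n = 65: C(65, 9) = 31966749880; 31966749880 < 34359738368? YES
  n = 66: C(66, 9) = 37014131440; 37014131440 < 34359738368? NO
The largest n with C(n, 9) < 34359738368 is n = 65 (where E[X] = 3995843735/4294967296 ≈ 0.930). Hence R(9, 9) > 65, i.e. R(9, 9) ≥ 66.

Largest n = 65; hence R(9, 9) > 65.


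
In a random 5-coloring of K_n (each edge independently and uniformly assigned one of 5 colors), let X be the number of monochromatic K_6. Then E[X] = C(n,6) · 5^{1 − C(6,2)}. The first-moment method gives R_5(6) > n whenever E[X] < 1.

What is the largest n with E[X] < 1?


We need C(n, 6) · 5^{1 − 15} < 1, i.e. C(n, 6) < 5^{15 − 1} = 6103515625.
Check values of n near the boundary:
  n = 124: C(124, 6) = 4465475476; 4465475476 < 6103515625? YES
  n = 125: C(125, 6) = 4690625500; 4690625500 < 6103515625? YES
  n = 126: C(126, 6) = 4925156775; 4925156775 < 6103515625? YES
  n = 127: C(127, 6) = 5169379425; 5169379425 < 6103515625? YES
  n = 128: C(128, 6) = 5423611200; 5423611200 < 6103515625? YES
  n = 129: C(129, 6) = 5688177600; 5688177600 < 6103515625? YES
  n = 130: C(130, 6) = 5963412000; 5963412000 < 6103515625? YES
  n = 131: C(131, 6) = 6249655776; 6249655776 < 6103515625? NO
The largest n with C(n, 6) < 6103515625 is n = 130 (where E[X] = 47707296/48828125 ≈ 0.977). Hence R_5(6) > 130, i.e. R_5(6) ≥ 131.

Largest n = 130; hence R_5(6) > 130.


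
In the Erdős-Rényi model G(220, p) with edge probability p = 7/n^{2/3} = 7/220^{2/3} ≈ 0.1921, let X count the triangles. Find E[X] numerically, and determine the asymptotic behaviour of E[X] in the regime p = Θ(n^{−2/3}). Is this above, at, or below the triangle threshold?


Number of potential triangles: C(220, 3) = 1750540.
Each occurs with probability p³ ≈ (0.1921)³ ≈ 7.086777e-03.
By linearity: E[X] = C(220, 3)·p³ ≈ 1750540 · 7.086777e-03 ≈ 12405.6864.
Since α = 2/3 < 1, p = c/n^{2/3} ≫ 1/n is above the triangle threshold p ~ 1/n. Asymptotically E[X] ~ (c³/6)·n^{3(1−α)} = (7³/6)·n^{1} → ∞; triangles are abundant w.h.p.

E[X] ≈ 12405.6864; in regime p = Θ(1/n^{2/3}) E[X] diverges (above the triangle threshold p ~ 1/n).


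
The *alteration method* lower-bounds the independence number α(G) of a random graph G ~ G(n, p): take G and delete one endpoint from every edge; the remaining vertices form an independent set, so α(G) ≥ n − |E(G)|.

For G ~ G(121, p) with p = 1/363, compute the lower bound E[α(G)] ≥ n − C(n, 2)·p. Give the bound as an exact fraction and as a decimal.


E[|E(G)|] = C(121, 2)·p = 7260 · (1/363) = 20.
E[α(G)] ≥ n − E[|E(G)|] = 121 − 20 = 101.
Numerically: ≈ 101.000000.
(This is only a lower bound; the true E[α(G)] may be larger.)

E[α(G)] ≥ 101 ≈ 101.000000.


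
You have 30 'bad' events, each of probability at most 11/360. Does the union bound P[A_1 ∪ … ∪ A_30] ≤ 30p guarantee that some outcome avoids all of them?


Union bound: P[∪_{i=1}^{30} A_i] ≤ Σ_i P[A_i] ≤ 30·p = 30·(11/360) = 11/12.
Numerically: 11/12 ≈ 0.917.
Is 11/12 < 1? YES.
Since P[∪ A_i] ≤ 11/12 < 1, the complement has P[∩ A_i^c] ≥ 1 − 11/12 = 1/12 > 0, so some outcome avoids every A_i.

30·p = 11/12 ≈ 0.917; existence CERTIFIED by the union bound.


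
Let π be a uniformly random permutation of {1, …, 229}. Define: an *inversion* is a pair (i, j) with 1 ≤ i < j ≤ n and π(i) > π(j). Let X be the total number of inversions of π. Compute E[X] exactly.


Write X = Σ X_I over the C(229, 2) = 26106 pairs i < j, with X_I the indicator of one inversion.
There are 26106 indicators.
For each fixed pair i < j, the values π(i) and π(j) are two distinct elements of {1, …, 229} in uniformly random order; by symmetry P[π(i) > π(j)] = 1/2.
By linearity: E[X] = 26106 · (1/2) = C(229, 2) · (1/2) = 26106/2 = 13053 ≈ 13053.000.

E[X] = 13053 = 13053.000.


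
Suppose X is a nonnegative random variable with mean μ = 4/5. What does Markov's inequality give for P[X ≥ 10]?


μ = E[X] = 4/5, a = 10.
Markov: P[X ≥ 10] ≤ μ/a = (4/5)/10 = 2/25.
Numerically: ≈ 0.0800.
(Since a = 10 > μ = 0.8000, the bound 2/25 is < 1 and informative.)

P[X ≥ 10] ≤ 2/25 ≈ 0.0800.


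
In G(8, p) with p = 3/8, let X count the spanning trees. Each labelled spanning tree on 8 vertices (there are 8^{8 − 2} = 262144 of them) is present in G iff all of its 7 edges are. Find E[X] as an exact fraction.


K_8 has 8^{8 − 2} = 262144 labelled spanning trees.
For each such spanning tree H, let X_H = 1 if all 7 edges of H are present in G. Then P[X_H = 1] = p^{7} = (3/8)^{7} = 2187/2097152.
Summing the indicators: E[X] = Σ_H E[X_H] = 262144 · p^{7} = 262144 · 2187/2097152 = 2187/8.
Numerically: E[X] ≈ 273.38.

E[X] = 262144 · (3/8)^{7} = 2187/8 ≈ 273.38.


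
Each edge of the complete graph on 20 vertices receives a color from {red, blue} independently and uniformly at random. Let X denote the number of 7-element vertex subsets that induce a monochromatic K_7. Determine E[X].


Let X = Σ_S X_S over the C(20, 7) = 77520 subsets S of size 7, where X_S = 1 if the K_7 on S is monochromatic.
For a fixed S, the K_7 on S has C(7, 2) = 21 edges. P[all 21 edges red] = (1/2)^21, and likewise for blue, so P[monochromatic] = 2·(1/2)^21 = 2^{1 − 21} = 1/1048576.
By linearity of expectation: E[X] = C(20, 7) · 2^{1 − 21} = 77520 · 1/1048576 = 4845/65536.
Numerically: E[X] ≈ 0.073929.

E[X] = C(20,7)·2^(1−C(7,2)) = 4845/65536 ≈ 0.073929.


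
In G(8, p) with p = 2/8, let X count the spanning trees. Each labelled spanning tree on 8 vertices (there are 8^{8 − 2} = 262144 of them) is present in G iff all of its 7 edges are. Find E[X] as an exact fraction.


K_8 has 8^{8 − 2} = 262144 labelled spanning trees.
For each such spanning tree H, let X_H = 1 if all 7 edges of H are present in G. Then P[X_H = 1] = p^{7} = (1/4)^{7} = 1/16384.
By linearity: E[X] = Σ_H E[X_H] = 262144 · p^{7} = 262144 · 1/16384 = 16.
Numerically: E[X] ≈ 16.

E[X] = 262144 · (1/4)^{7} = 16 ≈ 16.


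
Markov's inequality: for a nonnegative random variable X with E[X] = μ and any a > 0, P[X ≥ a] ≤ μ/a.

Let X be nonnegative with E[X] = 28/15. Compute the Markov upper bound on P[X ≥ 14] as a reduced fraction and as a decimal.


μ = E[X] = 28/15, a = 14.
Markov: P[X ≥ 14] ≤ μ/a = (28/15)/14 = 2/15.
Numerically: ≈ 0.133333.
(Since a = 14 > μ = 1.866667, the bound 2/15 is < 1 and informative.)

P[X ≥ 14] ≤ 2/15 ≈ 0.133333.


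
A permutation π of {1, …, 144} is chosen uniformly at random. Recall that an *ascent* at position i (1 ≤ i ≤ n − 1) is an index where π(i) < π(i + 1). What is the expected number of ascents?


Write X = Σ X_I over i = 1, …, 143, with X_I the indicator of one ascent.
There are 143 indicators.
For each fixed i, the pair (π(i), π(i+1)) is a uniformly random ordered pair of distinct values from {1, …, 144}; by symmetry P[π(i) < π(i+1)] = 1/2.
By linearity: E[X] = 143 · (1/2) = (144 − 1) · (1/2) = 143/2 ≈ 71.5000.

E[X] = 143/2 = 71.5000.


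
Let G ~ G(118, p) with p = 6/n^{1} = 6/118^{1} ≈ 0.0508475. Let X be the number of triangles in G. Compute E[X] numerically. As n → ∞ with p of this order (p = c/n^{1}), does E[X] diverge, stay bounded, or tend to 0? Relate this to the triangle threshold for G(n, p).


Number of potential triangles: C(118, 3) = 266916.
Each occurs with probability p³ ≈ (0.0508475)³ ≈ 1.31464268e-04.
By linearity: E[X] = C(118, 3)·p³ ≈ 266916 · 1.31464268e-04 ≈ 35.089917.
Here α = 1, so p = 6/n is exactly at the triangle threshold p ~ 1/n. Asymptotically E[X] → c³/6 = 6³/6 = 36 ≈ 36.000000, a bounded constant. In this regime the triangle count is asymptotically Poisson(c³/6).

E[X] ≈ 35.089917; in regime p = Θ(1/n^{1}) E[X] stays bounded (at the triangle threshold p ~ 1/n).


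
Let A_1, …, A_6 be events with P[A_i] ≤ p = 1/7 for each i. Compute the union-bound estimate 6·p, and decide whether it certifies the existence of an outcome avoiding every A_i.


Union bound: P[∪_{i=1}^{6} A_i] ≤ Σ_i P[A_i] ≤ 6·p = 6·(1/7) = 6/7.
Numerically: 6/7 ≈ 0.8571429.
Is 6/7 < 1? YES.
Since P[∪ A_i] ≤ 6/7 < 1, the complement has P[∩ A_i^c] ≥ 1 − 6/7 = 1/7 > 0, so some outcome avoids every A_i.

6·p = 6/7 ≈ 0.8571429; existence CERTIFIED by the union bound.


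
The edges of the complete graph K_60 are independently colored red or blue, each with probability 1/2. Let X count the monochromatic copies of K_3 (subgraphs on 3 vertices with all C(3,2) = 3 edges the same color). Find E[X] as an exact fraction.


Let X = Σ_S X_S over the C(60, 3) = 34220 subsets S of size 3, where X_S = 1 if the K_3 on S is monochromatic.
For a fixed S, the K_3 on S has C(3, 2) = 3 edges. P[all 3 edges red] = (1/2)^3, and likewise for blue, so P[monochromatic] = 2·(1/2)^3 = 2^{1 − 3} = 1/4.
By linearity: E[X] = C(60, 3) · 2^{1 − 3} = 34220 · 1/4 = 8555.
Numerically: E[X] ≈ 8555.0000.

E[X] = C(60,3)·2^(1−C(3,2)) = 8555 ≈ 8555.0000.


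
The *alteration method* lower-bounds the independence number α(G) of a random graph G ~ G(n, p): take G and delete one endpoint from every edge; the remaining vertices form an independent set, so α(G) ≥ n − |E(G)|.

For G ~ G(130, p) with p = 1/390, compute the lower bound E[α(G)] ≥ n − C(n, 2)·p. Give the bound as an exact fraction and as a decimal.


E[|E(G)|] = C(130, 2)·p = 8385 · (1/390) = 43/2.
E[α(G)] ≥ n − E[|E(G)|] = 130 − 43/2 = 217/2.
Numerically: ≈ 108.5000.
(This is only a lower bound; the true E[α(G)] may be larger.)

E[α(G)] ≥ 217/2 ≈ 108.5000.


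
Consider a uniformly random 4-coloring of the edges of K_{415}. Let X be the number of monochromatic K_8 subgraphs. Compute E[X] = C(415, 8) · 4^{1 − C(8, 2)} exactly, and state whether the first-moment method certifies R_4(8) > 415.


E[X] = C(415, 8) · 4^{1 − 28} = 20388455694719685 · 4^{−27} = 20388455694719685/18014398509481984.
As a reduced fraction: E[X] = 20388455694719685/18014398509481984 ≈ 1.1318.
Is E[X] < 1? NO.
Since E[X] ≥ 1, the first-moment bound is inconclusive at n = 415; it does NOT by itself certify R_4(8) > 415.

E[X] = 20388455694719685/18014398509481984 ≈ 1.1318; E[X] ≥ 1; first-moment method inconclusive here.


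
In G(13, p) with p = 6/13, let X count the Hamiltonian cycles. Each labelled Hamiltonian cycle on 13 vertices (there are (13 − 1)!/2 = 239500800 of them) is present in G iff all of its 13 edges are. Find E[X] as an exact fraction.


K_13 has (13 − 1)!/2 = 239500800 labelled Hamiltonian cycles.
For each such Hamiltonian cycle H, let X_H = 1 if all 13 edges of H are present in G. Then P[X_H = 1] = p^{13} = (6/13)^{13} = 13060694016/302875106592253.
By linearity: E[X] = Σ_H E[X_H] = 239500800 · p^{13} = 239500800 · 13060694016/302875106592253 = 3128046665387212800/302875106592253.
Numerically: E[X] ≈ 10327.8.

E[X] = 239500800 · (6/13)^{13} = 3128046665387212800/302875106592253 ≈ 10327.8.


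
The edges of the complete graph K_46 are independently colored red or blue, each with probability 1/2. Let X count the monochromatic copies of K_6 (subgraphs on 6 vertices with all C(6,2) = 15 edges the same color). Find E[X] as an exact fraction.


Let X = Σ_S X_S over the C(46, 6) = 9366819 subsets S of size 6, where X_S = 1 if the K_6 on S is monochromatic.
For a fixed S, the K_6 on S has C(6, 2) = 15 edges. P[all 15 edges red] = (1/2)^15, and likewise for blue, so P[monochromatic] = 2·(1/2)^15 = 2^{1 − 15} = 1/16384.
By linearity: E[X] = C(46, 6) · 2^{1 − 15} = 9366819 · 1/16384 = 9366819/16384.
Numerically: E[X] ≈ 571.705.

E[X] = C(46,6)·2^(1−C(6,2)) = 9366819/16384 ≈ 571.705.


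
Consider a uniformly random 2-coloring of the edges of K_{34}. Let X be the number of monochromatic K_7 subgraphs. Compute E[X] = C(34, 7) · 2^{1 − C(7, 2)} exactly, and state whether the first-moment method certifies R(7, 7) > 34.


E[X] = C(34, 7) · 2^{1 − 21} = 5379616 · 2^{−20} = 5379616/1048576.
As a reduced fraction: E[X] = 168113/32768 ≈ 5.1304016.
Is E[X] < 1? NO.
Since E[X] ≥ 1, the first-moment bound is inconclusive at n = 34; it does NOT by itself certify R(7, 7) > 34.

E[X] = 168113/32768 ≈ 5.1304016; E[X] ≥ 1; first-moment method inconclusive here.


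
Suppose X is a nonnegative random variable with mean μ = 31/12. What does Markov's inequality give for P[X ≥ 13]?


μ = E[X] = 31/12, a = 13.
Markov: P[X ≥ 13] ≤ μ/a = (31/12)/13 = 31/156.
Numerically: ≈ 0.198718.
(Since a = 13 > μ = 2.583333, the bound 31/156 is < 1 and informative.)

P[X ≥ 13] ≤ 31/156 ≈ 0.198718.


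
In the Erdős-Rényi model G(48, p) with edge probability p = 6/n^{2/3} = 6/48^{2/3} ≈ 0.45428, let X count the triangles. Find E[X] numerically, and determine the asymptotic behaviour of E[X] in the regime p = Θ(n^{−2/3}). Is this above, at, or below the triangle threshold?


Number of potential triangles: C(48, 3) = 17296.
Each occurs with probability p³ ≈ (0.45428)³ ≈ 9.37500000e-02.
By linearity: E[X] = C(48, 3)·p³ ≈ 17296 · 9.37500000e-02 ≈ 1621.500000.
Since α = 2/3 < 1, p = c/n^{2/3} ≫ 1/n is above the triangle threshold p ~ 1/n. Asymptotically E[X] ~ (c³/6)·n^{3(1−α)} = (6³/6)·n^{1} → ∞; triangles are abundant w.h.p.

E[X] ≈ 1621.500000; in regime p = Θ(1/n^{2/3}) E[X] diverges (above the triangle threshold p ~ 1/n).


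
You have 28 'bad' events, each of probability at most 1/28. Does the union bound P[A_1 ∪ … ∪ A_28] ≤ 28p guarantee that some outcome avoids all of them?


Union bound: P[∪_{i=1}^{28} A_i] ≤ Σ_i P[A_i] ≤ 28·p = 28·(1/28) = 1.
Numerically: 1 ≈ 1.0000000.
Is 1 < 1? NO.
Since the bound 1 is ≥ 1, the union bound is uninformative here; it does NOT by itself certify existence.

28·p = 1 ≈ 1.0000000; existence NOT certified by the union bound.


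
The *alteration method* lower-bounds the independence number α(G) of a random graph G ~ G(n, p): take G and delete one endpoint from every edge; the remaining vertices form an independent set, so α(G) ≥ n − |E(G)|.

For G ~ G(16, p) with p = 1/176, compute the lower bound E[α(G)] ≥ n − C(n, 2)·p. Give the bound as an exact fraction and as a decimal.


E[|E(G)|] = C(16, 2)·p = 120 · (1/176) = 15/22.
E[α(G)] ≥ n − E[|E(G)|] = 16 − 15/22 = 337/22.
Numerically: ≈ 15.318182.
(This is only a lower bound; the true E[α(G)] may be larger.)

E[α(G)] ≥ 337/22 ≈ 15.318182.


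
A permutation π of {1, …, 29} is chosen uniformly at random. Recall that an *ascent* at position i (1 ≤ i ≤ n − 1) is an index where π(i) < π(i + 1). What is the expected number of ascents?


Write X = Σ X_I over i = 1, …, 28, with X_I the indicator of one ascent.
There are 28 indicators.
For each fixed i, the pair (π(i), π(i+1)) is a uniformly random ordered pair of distinct values from {1, …, 29}; by symmetry P[π(i) < π(i+1)] = 1/2.
By linearity: E[X] = 28 · (1/2) = (29 − 1) · (1/2) = 14 ≈ 14.00000.

E[X] = 14 = 14.00000.


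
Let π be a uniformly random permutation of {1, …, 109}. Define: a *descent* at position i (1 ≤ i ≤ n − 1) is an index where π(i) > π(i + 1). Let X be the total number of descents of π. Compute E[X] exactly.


Write X = Σ X_I over i = 1, …, 108, with X_I the indicator of one descent.
There are 108 indicators.
For each fixed i, the pair (π(i), π(i+1)) is a uniformly random ordered pair of distinct values from {1, …, 109}; by symmetry P[π(i) > π(i+1)] = 1/2.
By linearity: E[X] = 108 · (1/2) = (109 − 1) · (1/2) = 54 ≈ 54.0000.

E[X] = 54 = 54.0000.


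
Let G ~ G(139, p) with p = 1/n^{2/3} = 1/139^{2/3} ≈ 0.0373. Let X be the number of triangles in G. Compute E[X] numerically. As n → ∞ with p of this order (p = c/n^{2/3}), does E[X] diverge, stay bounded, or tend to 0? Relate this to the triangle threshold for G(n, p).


Number of potential triangles: C(139, 3) = 437989.
Each occurs with probability p³ ≈ (0.0373)³ ≈ 5.17572e-05.
By linearity: E[X] = C(139, 3)·p³ ≈ 437989 · 5.17572e-05 ≈ 22.669.
Since α = 2/3 < 1, p = c/n^{2/3} ≫ 1/n is above the triangle threshold p ~ 1/n. Asymptotically E[X] ~ (c³/6)·n^{3(1−α)} = (1³/6)·n^{1} → ∞; triangles are abundant w.h.p.

E[X] ≈ 22.669; in regime p = Θ(1/n^{2/3}) E[X] diverges (above the triangle threshold p ~ 1/n).


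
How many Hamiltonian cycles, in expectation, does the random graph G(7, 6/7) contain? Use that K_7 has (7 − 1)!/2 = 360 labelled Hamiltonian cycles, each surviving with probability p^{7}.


K_7 has (7 − 1)!/2 = 360 labelled Hamiltonian cycles.
For each such Hamiltonian cycle H, let X_H = 1 if all 7 edges of H are present in G. Then P[X_H = 1] = p^{7} = (6/7)^{7} = 279936/823543.
Summing the indicators: E[X] = Σ_H E[X_H] = 360 · p^{7} = 360 · 279936/823543 = 100776960/823543.
Numerically: E[X] ≈ 122.37.

E[X] = 360 · (6/7)^{7} = 100776960/823543 ≈ 122.37.


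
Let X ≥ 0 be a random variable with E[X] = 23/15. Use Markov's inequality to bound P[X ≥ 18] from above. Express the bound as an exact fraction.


μ = E[X] = 23/15, a = 18.
Markov: P[X ≥ 18] ≤ μ/a = (23/15)/18 = 23/270.
Numerically: ≈ 0.085185.
(Since a = 18 > μ = 1.533333, the bound 23/270 is < 1 and informative.)

P[X ≥ 18] ≤ 23/270 ≈ 0.085185.


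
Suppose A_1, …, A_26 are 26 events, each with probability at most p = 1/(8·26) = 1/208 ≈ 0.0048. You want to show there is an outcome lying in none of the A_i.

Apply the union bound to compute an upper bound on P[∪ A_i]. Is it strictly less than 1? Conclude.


Union bound: P[∪_{i=1}^{26} A_i] ≤ Σ_i P[A_i] ≤ 26·p = 26·(1/208) = 1/8.
Numerically: 1/8 ≈ 0.1250.
Is 1/8 < 1? YES.
Since P[∪ A_i] ≤ 1/8 < 1, the complement has P[∩ A_i^c] ≥ 1 − 1/8 = 7/8 > 0, so some outcome avoids every A_i.

26·p = 1/8 ≈ 0.1250; existence CERTIFIED by the union bound.


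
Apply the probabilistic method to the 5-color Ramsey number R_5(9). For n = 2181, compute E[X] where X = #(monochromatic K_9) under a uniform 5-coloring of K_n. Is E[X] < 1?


E[X] = C(2181, 9) · 5^{1 − 36} = 3026635205263909847920400 · 5^{−35} = 3026635205263909847920400/2910383045673370361328125.
As a reduced fraction: E[X] = 121065408210556393916816/116415321826934814453125 ≈ 1.0399.
Is E[X] < 1? NO.
Since E[X] ≥ 1, the first-moment bound is inconclusive at n = 2181; it does NOT by itself certify R_5(9) > 2181.

E[X] = 121065408210556393916816/116415321826934814453125 ≈ 1.0399; E[X] ≥ 1; first-moment method inconclusive here.


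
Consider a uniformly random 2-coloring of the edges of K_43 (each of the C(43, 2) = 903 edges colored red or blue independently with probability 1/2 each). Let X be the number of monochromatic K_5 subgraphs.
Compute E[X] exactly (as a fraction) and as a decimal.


Let X = Σ_S X_S over the C(43, 5) = 962598 subsets S of size 5, where X_S = 1 if the K_5 on S is monochromatic.
For a fixed S, the K_5 on S has C(5, 2) = 10 edges. P[all 10 edges red] = (1/2)^10, and likewise for blue, so P[monochromatic] = 2·(1/2)^10 = 2^{1 − 10} = 1/512.
By linearity: E[X] = C(43, 5) · 2^{1 − 10} = 962598 · 1/512 = 481299/256.
Numerically: E[X] ≈ 1880.074219.

E[X] = C(43,5)·2^(1−C(5,2)) = 481299/256 ≈ 1880.074219.


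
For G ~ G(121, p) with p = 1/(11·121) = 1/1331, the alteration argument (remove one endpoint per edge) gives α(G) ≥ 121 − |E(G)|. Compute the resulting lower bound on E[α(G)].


E[|E(G)|] = C(121, 2)·p = 7260 · (1/1331) = 60/11.
E[α(G)] ≥ n − E[|E(G)|] = 121 − 60/11 = 1271/11.
Numerically: ≈ 115.5455.
(This is only a lower bound; the true E[α(G)] may be larger.)

E[α(G)] ≥ 1271/11 ≈ 115.5455.


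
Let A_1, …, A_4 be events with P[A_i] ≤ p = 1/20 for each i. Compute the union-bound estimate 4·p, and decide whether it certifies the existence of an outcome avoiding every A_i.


Union bound: P[∪_{i=1}^{4} A_i] ≤ Σ_i P[A_i] ≤ 4·p = 4·(1/20) = 1/5.
Numerically: 1/5 ≈ 0.2000.
Is 1/5 < 1? YES.
Since P[∪ A_i] ≤ 1/5 < 1, the complement has P[∩ A_i^c] ≥ 1 − 1/5 = 4/5 > 0, so some outcome avoids every A_i.

4·p = 1/5 ≈ 0.2000; existence CERTIFIED by the union bound.


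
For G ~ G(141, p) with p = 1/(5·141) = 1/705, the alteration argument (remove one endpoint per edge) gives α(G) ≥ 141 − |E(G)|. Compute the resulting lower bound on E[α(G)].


E[|E(G)|] = C(141, 2)·p = 9870 · (1/705) = 14.
E[α(G)] ≥ n − E[|E(G)|] = 141 − 14 = 127.
Numerically: ≈ 127.0000.
(This is only a lower bound; the true E[α(G)] may be larger.)

E[α(G)] ≥ 127 ≈ 127.0000.


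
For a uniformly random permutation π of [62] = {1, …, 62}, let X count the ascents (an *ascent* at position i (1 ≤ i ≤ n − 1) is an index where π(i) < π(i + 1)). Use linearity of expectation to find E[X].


Write X = Σ X_I over i = 1, …, 61, with X_I the indicator of one ascent.
There are 61 indicators.
For each fixed i, the pair (π(i), π(i+1)) is a uniformly random ordered pair of distinct values from {1, …, 62}; by symmetry P[π(i) < π(i+1)] = 1/2.
By linearity: E[X] = 61 · (1/2) = (62 − 1) · (1/2) = 61/2 ≈ 30.500.

E[X] = 61/2 = 30.500.


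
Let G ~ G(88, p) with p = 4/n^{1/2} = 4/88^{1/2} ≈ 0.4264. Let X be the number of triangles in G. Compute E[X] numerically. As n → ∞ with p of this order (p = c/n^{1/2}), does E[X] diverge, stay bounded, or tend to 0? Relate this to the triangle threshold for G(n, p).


Number of potential triangles: C(88, 3) = 109736.
Each occurs with probability p³ ≈ (0.4264)³ ≈ 7.7527533e-02.
By linearity: E[X] = C(88, 3)·p³ ≈ 109736 · 7.7527533e-02 ≈ 8507.56139.
Since α = 1/2 < 1, p = c/n^{1/2} ≫ 1/n is above the triangle threshold p ~ 1/n. Asymptotically E[X] ~ (c³/6)·n^{3(1−α)} = (4³/6)·n^{1.5} → ∞; triangles are abundant w.h.p.

E[X] ≈ 8507.56139; in regime p = Θ(1/n^{1/2}) E[X] diverges (above the triangle threshold p ~ 1/n).
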